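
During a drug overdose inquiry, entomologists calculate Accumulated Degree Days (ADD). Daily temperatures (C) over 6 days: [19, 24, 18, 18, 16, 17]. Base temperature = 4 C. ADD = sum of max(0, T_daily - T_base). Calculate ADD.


Computing ADD day by day:
Day 1: max(0, 19 - 4) = 15
Day 2: max(0, 24 - 4) = 20
Day 3: max(0, 18 - 4) = 14
Day 4: max(0, 18 - 4) = 14
Day 5: max(0, 16 - 4) = 12
Day 6: max(0, 17 - 4) = 13
Total ADD = 88

88


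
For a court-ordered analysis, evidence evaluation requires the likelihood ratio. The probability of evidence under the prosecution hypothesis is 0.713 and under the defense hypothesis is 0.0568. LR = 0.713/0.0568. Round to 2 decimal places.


Likelihood ratio calculation:
LR = P(E|Hp) / P(E|Hd)
LR = 0.713 / 0.0568
LR = 12.55

12.55


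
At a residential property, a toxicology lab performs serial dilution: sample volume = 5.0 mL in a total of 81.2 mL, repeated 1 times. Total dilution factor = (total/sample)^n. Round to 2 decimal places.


Dilution factor calculation:
Single dilution = V_total / V_sample = 81.2 / 5.0 ≈ 16.24
Number of dilutions = 1
Total DF = (81.2 / 5.0)^1 (full precision, rounded at the end) = 16.24

16.24


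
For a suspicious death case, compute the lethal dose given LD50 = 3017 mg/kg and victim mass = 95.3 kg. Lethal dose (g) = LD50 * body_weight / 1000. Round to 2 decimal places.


Lethal dose calculation:
Lethal dose = LD50 * body_weight / 1000
= 3017 * 95.3 / 1000
= 287520.1 / 1000
= 287.52 g

287.52


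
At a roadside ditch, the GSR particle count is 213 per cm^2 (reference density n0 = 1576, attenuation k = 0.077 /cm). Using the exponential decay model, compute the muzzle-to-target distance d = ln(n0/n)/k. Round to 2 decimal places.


GSR distance calculation:
n0/n = 1576 / 213 = 7.399061
ln(n0/n) = 2.001353
d = 2.001353 / 0.077 = 25.99 cm

25.99


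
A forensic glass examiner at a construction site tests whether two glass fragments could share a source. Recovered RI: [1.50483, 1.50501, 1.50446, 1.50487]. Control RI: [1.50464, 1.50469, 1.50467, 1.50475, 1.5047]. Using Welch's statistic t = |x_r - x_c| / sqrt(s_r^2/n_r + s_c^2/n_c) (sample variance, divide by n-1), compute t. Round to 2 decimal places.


Welch's t-criterion for glass RI comparison:
Recovered mean = sum / n_r = 6.01917 / 4 = 1.5047925
Control mean = sum / n_c = 7.52345 / 5 = 1.50469
Recovered sample variance s_r^2 = 5.50917e-08
Control sample variance s_c^2 = 1.65e-09
Welch SE (unpooled) = sqrt(s_r^2/n_r + s_c^2/n_c) = sqrt(1.37729e-08 + 3.3e-10) = sqrt(1.41029e-08) = 0.000118756
|mean_r - mean_c| = 0.0001025
t = 0.0001025 / 0.000118756 = 0.86

0.86


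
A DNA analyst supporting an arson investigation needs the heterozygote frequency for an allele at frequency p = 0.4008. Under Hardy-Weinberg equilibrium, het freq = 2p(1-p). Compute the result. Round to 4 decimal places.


Hardy-Weinberg heterozygote frequency:
q = 1 - p = 1 - 0.4008 = 0.5992
2pq = 2 * 0.4008 * 0.5992 = 0.4803

0.4803


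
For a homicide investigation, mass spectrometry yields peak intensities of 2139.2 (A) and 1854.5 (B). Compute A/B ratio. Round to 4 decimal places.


Spectral peak ratio:
Peak A = 2139.2 counts
Peak B = 1854.5 counts
Ratio = 2139.2 / 1854.5 = 1.1535

1.1535


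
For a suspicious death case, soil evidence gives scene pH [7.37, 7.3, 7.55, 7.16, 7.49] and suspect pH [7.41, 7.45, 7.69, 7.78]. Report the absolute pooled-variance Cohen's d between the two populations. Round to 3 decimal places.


Pooled-variance Cohen's d for soil pH comparison:
Scene mean = 36.87 / 5 = 7.374
Suspect mean = 30.33 / 4 = 7.5825
Scene sample variance s_s^2 = 0.02393
Suspect sample variance s_c^2 = 0.032625
Pooled variance = ((n_s-1)*s_s^2 + (n_c-1)*s_c^2) / (n_s + n_c - 2) = 0.027656
Pooled SD = sqrt(0.027656) = 0.166301
Mean difference = -0.2085
|d| = |-0.2085| / 0.166301 = 1.254

1.254


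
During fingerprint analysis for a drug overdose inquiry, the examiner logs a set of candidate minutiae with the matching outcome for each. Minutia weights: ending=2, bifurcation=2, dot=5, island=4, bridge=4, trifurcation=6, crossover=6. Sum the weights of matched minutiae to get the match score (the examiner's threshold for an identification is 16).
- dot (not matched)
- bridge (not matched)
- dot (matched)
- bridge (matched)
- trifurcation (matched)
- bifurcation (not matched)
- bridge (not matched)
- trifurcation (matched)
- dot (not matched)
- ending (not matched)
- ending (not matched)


Weighted minutiae match score:
  dot: not matched, +0
  bridge: not matched, +0
  dot: matched, +5 (running total 5)
  bridge: matched, +4 (running total 9)
  trifurcation: matched, +6 (running total 15)
  bifurcation: not matched, +0
  bridge: not matched, +0
  trifurcation: matched, +6 (running total 21)
  dot: not matched, +0
  ending: not matched, +0
  ending: not matched, +0
Total score = 21
Threshold = 16; verdict = identification

21


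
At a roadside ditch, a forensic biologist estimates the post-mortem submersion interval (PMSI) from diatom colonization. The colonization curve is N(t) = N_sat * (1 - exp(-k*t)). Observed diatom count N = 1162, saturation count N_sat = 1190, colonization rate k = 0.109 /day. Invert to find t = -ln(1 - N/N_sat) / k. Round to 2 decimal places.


PMSI from diatom colonization curve:
N / N_sat = 1162 / 1190 = 0.976471
1 - N/N_sat = 0.023529
ln(1 - N/N_sat) = -3.749522
t = -ln(1 - N/N_sat) / k = -(-3.749522) / 0.109 = 34.40 days

34.40


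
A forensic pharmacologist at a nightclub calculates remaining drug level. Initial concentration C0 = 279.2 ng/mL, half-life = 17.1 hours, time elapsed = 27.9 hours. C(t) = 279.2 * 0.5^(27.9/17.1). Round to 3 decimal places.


Drug concentration decay:
Number of half-lives = t / t_half = 27.9 / 17.1 = 1.631579
Decay factor = 0.5^1.631579 = 0.32273479
C(t) = 279.2 * 0.32273479 = 90.108 ng/mL

90.108


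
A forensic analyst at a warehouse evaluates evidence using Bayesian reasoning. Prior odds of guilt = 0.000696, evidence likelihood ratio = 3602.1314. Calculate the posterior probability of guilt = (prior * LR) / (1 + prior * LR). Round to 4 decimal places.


Bayesian evidence evaluation:
Posterior odds = prior_odds * LR = 0.000696 * 3602.1314 = 2.507083
Posterior probability = posterior_odds / (1 + posterior_odds)
= 2.507083 / (1 + 2.507083)
= 2.507083 / 3.507083
= 0.7149

0.7149


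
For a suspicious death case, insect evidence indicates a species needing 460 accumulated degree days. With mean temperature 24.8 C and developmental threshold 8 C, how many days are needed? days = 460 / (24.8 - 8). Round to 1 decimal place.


Insect development time:
Effective temperature = avg_temp - T_base = 24.8 - 8 = 16.8 C
Days = ADD / effective_temp = 460 / 16.8 = 27.4 days

27.4


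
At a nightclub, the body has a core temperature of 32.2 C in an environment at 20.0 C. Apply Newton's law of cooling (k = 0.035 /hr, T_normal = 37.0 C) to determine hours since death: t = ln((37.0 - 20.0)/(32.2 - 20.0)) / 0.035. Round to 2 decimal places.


Using Newton's law of cooling:
t = ln((T_normal - T_ambient) / (T_body - T_ambient)) / k
T_normal - T_ambient = 17.0
T_body - T_ambient = 12.2
Ratio = 1.393443
ln(ratio) = 0.331778
t = 0.331778 / 0.035 = 9.48 hours

9.48


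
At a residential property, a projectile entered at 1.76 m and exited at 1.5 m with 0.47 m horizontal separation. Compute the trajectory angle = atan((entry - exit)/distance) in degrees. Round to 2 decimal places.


Bullet trajectory angle:
Height difference = 1.76 - 1.5 = 0.26 m
angle = atan(0.26 / 0.47)
angle = atan(0.553191)
angle = 28.95 degrees

28.95


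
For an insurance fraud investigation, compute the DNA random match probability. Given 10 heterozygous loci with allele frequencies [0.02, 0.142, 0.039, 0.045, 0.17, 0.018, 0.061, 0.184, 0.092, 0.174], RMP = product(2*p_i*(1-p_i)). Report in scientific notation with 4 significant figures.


Computing RMP for 10 loci:
Locus 1: 2 * 0.02 * 0.98 = 0.0392
Locus 2: 2 * 0.142 * 0.858 = 0.243672
Locus 3: 2 * 0.039 * 0.961 = 0.074958
Locus 4: 2 * 0.045 * 0.955 = 0.08595
Locus 5: 2 * 0.17 * 0.83 = 0.2822
Locus 6: 2 * 0.018 * 0.982 = 0.035352
Locus 7: 2 * 0.061 * 0.939 = 0.114558
Locus 8: 2 * 0.184 * 0.816 = 0.300288
Locus 9: 2 * 0.092 * 0.908 = 0.167072
Locus 10: 2 * 0.174 * 0.826 = 0.287448
RMP = 1.014e-09

1.014e-09


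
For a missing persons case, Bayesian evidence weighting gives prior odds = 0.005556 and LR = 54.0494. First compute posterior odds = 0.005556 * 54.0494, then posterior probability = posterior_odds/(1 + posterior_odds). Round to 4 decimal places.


Bayesian evidence evaluation:
Posterior odds = prior_odds * LR = 0.005556 * 54.0494 = 0.3002985
Posterior probability = posterior_odds / (1 + posterior_odds)
= 0.3002985 / (1 + 0.3002985)
= 0.3002985 / 1.3002985
= 0.2309

0.2309


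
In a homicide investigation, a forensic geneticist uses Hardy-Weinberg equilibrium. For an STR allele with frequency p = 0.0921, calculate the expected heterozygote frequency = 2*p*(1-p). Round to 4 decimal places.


Hardy-Weinberg heterozygote frequency:
q = 1 - p = 1 - 0.0921 = 0.9079
2pq = 2 * 0.0921 * 0.9079 = 0.1672

0.1672


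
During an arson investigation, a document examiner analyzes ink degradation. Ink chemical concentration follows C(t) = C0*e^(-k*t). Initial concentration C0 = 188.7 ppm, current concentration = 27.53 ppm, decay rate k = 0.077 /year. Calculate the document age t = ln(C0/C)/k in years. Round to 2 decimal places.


Document age estimation:
C0/C = 188.7 / 27.53 = 6.854341
ln(C0/C) = 1.924882
t = 1.924882 / 0.077 = 25.00 years

25.00


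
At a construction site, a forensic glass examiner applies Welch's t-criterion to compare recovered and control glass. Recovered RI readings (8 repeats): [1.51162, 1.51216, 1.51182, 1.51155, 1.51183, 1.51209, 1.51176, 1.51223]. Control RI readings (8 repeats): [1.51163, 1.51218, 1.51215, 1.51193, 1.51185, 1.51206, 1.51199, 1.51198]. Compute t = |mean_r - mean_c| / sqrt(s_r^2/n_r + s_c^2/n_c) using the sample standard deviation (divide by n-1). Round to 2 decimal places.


Welch's t-criterion for glass RI comparison:
Recovered mean = sum / n_r = 12.09506 / 8 = 1.5118825
Control mean = sum / n_c = 12.09577 / 8 = 1.5119712
Recovered sample variance s_r^2 = 6.31357e-08
Control sample variance s_c^2 = 3.09554e-08
Welch SE (unpooled) = sqrt(s_r^2/n_r + s_c^2/n_c) = sqrt(7.89196e-09 + 3.86942e-09) = sqrt(1.17614e-08) = 0.00010845
|mean_r - mean_c| = 8.875e-05
t = 8.875e-05 / 0.00010845 = 0.82

0.82


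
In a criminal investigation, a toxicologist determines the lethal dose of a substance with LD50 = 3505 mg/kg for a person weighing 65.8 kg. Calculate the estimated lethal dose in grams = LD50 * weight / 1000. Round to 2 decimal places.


Lethal dose calculation:
Lethal dose = LD50 * body_weight / 1000
= 3505 * 65.8 / 1000
= 230629 / 1000
= 230.63 g

230.63


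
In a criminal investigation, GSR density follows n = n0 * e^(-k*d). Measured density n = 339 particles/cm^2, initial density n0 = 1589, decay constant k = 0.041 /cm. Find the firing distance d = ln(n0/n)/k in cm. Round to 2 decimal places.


GSR distance calculation:
n0/n = 1589 / 339 = 4.687316
ln(n0/n) = 1.54486
d = 1.54486 / 0.041 = 37.68 cm

37.68


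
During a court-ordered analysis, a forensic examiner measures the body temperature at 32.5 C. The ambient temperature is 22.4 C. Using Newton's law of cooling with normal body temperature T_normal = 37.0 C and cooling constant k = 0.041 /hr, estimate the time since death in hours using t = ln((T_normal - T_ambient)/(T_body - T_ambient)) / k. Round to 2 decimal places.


Using Newton's law of cooling:
t = ln((T_normal - T_ambient) / (T_body - T_ambient)) / k
T_normal - T_ambient = 14.6
T_body - T_ambient = 10.1
Ratio = 1.445545
ln(ratio) = 0.368486
t = 0.368486 / 0.041 = 8.99 hours

8.99


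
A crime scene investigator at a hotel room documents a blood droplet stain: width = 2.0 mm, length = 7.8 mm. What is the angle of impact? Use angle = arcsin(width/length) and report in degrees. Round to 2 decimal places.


Blood spatter impact angle calculation:
width / length = 2.0 / 7.8 = 0.25641
angle = arcsin(0.25641)
angle = 14.86 degrees

14.86


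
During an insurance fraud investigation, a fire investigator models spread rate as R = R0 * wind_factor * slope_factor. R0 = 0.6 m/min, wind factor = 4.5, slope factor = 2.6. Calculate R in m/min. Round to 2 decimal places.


Fire spread rate calculation:
R = R0 * wind_factor * slope_factor
= 0.6 * 4.5 * 2.6
= 2.7 * 2.6
= 7.02 m/min

7.02


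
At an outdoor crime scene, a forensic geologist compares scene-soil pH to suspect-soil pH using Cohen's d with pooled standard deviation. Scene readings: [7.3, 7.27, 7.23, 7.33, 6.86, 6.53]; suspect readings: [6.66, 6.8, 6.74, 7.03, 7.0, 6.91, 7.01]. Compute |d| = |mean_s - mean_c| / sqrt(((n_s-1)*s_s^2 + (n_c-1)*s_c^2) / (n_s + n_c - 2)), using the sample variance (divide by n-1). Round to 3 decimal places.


Pooled-variance Cohen's d for soil pH comparison:
Scene mean = 42.52 / 6 = 7.086667
Suspect mean = 48.15 / 7 = 6.878571
Scene sample variance s_s^2 = 0.104027
Suspect sample variance s_c^2 = 0.021514
Pooled variance = ((n_s-1)*s_s^2 + (n_c-1)*s_c^2) / (n_s + n_c - 2) = 0.05902
Pooled SD = sqrt(0.05902) = 0.24294
Mean difference = 0.208095
|d| = |0.208095| / 0.24294 = 0.857

0.857


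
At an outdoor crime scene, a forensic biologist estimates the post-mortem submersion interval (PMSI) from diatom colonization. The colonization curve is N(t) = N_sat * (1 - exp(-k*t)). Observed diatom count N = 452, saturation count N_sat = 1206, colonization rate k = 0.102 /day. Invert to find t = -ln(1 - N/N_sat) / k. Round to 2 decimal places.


PMSI from diatom colonization curve:
N / N_sat = 452 / 1206 = 0.374793
1 - N/N_sat = 0.625207
ln(1 - N/N_sat) = -0.469672
t = -ln(1 - N/N_sat) / k = -(-0.469672) / 0.102 = 4.60 days

4.60


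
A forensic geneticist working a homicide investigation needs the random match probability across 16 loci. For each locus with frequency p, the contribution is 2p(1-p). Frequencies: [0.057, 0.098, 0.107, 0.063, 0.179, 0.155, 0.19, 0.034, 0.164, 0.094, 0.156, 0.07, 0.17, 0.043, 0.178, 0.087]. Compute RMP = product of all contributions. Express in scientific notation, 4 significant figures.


Computing RMP for 16 loci:
Locus 1: 2 * 0.057 * 0.943 = 0.107502
Locus 2: 2 * 0.098 * 0.902 = 0.176792
Locus 3: 2 * 0.107 * 0.893 = 0.191102
Locus 4: 2 * 0.063 * 0.937 = 0.118062
Locus 5: 2 * 0.179 * 0.821 = 0.293918
Locus 6: 2 * 0.155 * 0.845 = 0.26195
Locus 7: 2 * 0.19 * 0.81 = 0.3078
Locus 8: 2 * 0.034 * 0.966 = 0.065688
Locus 9: 2 * 0.164 * 0.836 = 0.274208
Locus 10: 2 * 0.094 * 0.906 = 0.170328
Locus 11: 2 * 0.156 * 0.844 = 0.263328
Locus 12: 2 * 0.07 * 0.93 = 0.1302
Locus 13: 2 * 0.17 * 0.83 = 0.2822
Locus 14: 2 * 0.043 * 0.957 = 0.082302
Locus 15: 2 * 0.178 * 0.822 = 0.292632
Locus 16: 2 * 0.087 * 0.913 = 0.158862
RMP = 1.154e-12

1.154e-12


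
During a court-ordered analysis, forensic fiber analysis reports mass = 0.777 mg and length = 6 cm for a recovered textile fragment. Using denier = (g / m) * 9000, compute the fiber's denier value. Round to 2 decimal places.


Denier calculation:
Mass in grams = 0.777 mg / 1000 = 0.000777 g
Length in meters = 6 cm / 100 = 0.06 m
Linear density = mass / length = 0.000777 / 0.06 = 0.01295 g/m
Denier = (g/m) * 9000 = 0.01295 * 9000 = 116.55

116.55


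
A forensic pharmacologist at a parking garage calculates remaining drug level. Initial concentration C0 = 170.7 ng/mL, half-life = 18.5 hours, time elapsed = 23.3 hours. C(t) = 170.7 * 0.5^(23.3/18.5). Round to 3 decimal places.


Drug concentration decay:
Number of half-lives = t / t_half = 23.3 / 18.5 = 1.259459
Decay factor = 0.5^1.259459 = 0.41770056
C(t) = 170.7 * 0.41770056 = 71.301 ng/mL

71.301


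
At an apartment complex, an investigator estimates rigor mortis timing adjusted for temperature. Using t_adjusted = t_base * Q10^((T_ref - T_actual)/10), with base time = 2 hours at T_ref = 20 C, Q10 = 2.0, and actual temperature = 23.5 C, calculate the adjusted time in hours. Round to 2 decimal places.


Rigor mortis time adjustment:
Exponent = (T_ref - T_actual) / 10 = (20 - 23.5) / 10 = -0.35
Q10 factor = 2.0^-0.35 = 0.78458
t_adjusted = 2 * 0.78458 = 1.57 hours

1.57


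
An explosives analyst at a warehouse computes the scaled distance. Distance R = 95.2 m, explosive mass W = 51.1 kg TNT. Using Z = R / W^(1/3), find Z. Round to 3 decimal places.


Scaled distance calculation:
W^(1/3) = 51.1^(1/3) = 3.710852
Z = R / W^(1/3) = 95.2 / 3.710852
Z = 25.654 m/kg^(1/3)

25.654


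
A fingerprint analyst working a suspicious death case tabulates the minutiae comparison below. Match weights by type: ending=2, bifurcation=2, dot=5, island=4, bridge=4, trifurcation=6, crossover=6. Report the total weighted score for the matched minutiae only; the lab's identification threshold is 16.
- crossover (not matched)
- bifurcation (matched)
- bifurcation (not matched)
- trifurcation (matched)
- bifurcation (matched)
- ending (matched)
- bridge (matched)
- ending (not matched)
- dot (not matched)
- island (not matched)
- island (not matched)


Weighted minutiae match score:
  crossover: not matched, +0
  bifurcation: matched, +2 (running total 2)
  bifurcation: not matched, +0
  trifurcation: matched, +6 (running total 8)
  bifurcation: matched, +2 (running total 10)
  ending: matched, +2 (running total 12)
  bridge: matched, +4 (running total 16)
  ending: not matched, +0
  dot: not matched, +0
  island: not matched, +0
  island: not matched, +0
Total score = 16
Threshold = 16; verdict = identification

16


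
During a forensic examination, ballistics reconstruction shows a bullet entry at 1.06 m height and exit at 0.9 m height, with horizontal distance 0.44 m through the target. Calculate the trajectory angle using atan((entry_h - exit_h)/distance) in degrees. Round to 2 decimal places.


Bullet trajectory angle:
Height difference = 1.06 - 0.9 = 0.16 m
angle = atan(0.16 / 0.44)
angle = atan(0.363636)
angle = 19.98 degrees

19.98


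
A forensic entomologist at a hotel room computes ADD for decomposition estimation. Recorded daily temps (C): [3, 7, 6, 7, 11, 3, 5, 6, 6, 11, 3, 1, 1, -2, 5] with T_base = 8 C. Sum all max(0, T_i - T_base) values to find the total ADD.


Computing ADD day by day:
Day 1: max(0, 3 - 8) = 0
Day 2: max(0, 7 - 8) = 0
Day 3: max(0, 6 - 8) = 0
Day 4: max(0, 7 - 8) = 0
Day 5: max(0, 11 - 8) = 3
Day 6: max(0, 3 - 8) = 0
Day 7: max(0, 5 - 8) = 0
Day 8: max(0, 6 - 8) = 0
Day 9: max(0, 6 - 8) = 0
Day 10: max(0, 11 - 8) = 3
Day 11: max(0, 3 - 8) = 0
Day 12: max(0, 1 - 8) = 0
Day 13: max(0, 1 - 8) = 0
Day 14: max(0, -2 - 8) = 0
Day 15: max(0, 5 - 8) = 0
Total ADD = 6

6


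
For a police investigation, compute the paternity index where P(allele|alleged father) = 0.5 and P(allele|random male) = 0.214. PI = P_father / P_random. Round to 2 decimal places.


Paternity Index calculation:
PI = P(allele|father) / P(allele|random)
PI = 0.5 / 0.214
PI = 2.34

2.34


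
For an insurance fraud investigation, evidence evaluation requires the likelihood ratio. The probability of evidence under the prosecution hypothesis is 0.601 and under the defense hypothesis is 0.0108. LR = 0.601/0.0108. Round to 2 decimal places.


Likelihood ratio calculation:
LR = P(E|Hp) / P(E|Hd)
LR = 0.601 / 0.0108
LR = 55.65

55.65


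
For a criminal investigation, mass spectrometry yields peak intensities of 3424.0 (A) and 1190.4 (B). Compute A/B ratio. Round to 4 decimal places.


Spectral peak ratio:
Peak A = 3424.0 counts
Peak B = 1190.4 counts
Ratio = 3424.0 / 1190.4 = 2.8763

2.8763


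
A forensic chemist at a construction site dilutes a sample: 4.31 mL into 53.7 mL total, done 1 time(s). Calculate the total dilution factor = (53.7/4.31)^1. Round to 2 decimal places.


Dilution factor calculation:
Single dilution = V_total / V_sample = 53.7 / 4.31 ≈ 12.459397
Number of dilutions = 1
Total DF = (53.7 / 4.31)^1 (full precision, rounded at the end) = 12.46

12.46


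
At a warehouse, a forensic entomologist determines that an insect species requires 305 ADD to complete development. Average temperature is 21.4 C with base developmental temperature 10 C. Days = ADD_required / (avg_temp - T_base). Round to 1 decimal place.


Insect development time:
Effective temperature = avg_temp - T_base = 21.4 - 10 = 11.4 C
Days = ADD / effective_temp = 305 / 11.4 = 26.8 days

26.8


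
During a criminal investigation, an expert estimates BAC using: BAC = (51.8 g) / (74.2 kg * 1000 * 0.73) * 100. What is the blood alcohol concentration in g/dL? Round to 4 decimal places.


Applying the Widmark formula:
BAC = (dose_g / (body_wt * 1000 * r)) * 100
Denominator = 74.2 * 1000 * 0.73 = 54166
BAC = (51.8 / 54166) * 100
BAC = 0.0956 g/dL

0.0956


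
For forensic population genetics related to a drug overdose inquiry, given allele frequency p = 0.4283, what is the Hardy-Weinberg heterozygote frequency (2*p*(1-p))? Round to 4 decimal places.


Hardy-Weinberg heterozygote frequency:
q = 1 - p = 1 - 0.4283 = 0.5717
2pq = 2 * 0.4283 * 0.5717 = 0.4897

0.4897


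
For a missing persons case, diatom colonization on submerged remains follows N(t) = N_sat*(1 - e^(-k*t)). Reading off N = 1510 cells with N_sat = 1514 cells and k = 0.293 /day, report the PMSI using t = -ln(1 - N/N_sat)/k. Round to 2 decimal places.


PMSI from diatom colonization curve:
N / N_sat = 1510 / 1514 = 0.997358
1 - N/N_sat = 0.002642
ln(1 - N/N_sat) = -5.936219
t = -ln(1 - N/N_sat) / k = -(-5.936219) / 0.293 = 20.26 days

20.26


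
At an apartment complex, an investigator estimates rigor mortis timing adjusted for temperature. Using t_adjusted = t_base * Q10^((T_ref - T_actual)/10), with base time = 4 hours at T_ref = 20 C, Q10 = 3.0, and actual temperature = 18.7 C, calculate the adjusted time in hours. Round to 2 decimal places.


Rigor mortis time adjustment:
Exponent = (T_ref - T_actual) / 10 = (20 - 18.7) / 10 = 0.13
Q10 factor = 3.0^0.13 = 1.15352
t_adjusted = 4 * 1.15352 = 4.61 hours

4.61


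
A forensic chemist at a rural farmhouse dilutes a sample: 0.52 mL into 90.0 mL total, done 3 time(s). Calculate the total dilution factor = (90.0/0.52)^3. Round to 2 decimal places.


Dilution factor calculation:
Single dilution = V_total / V_sample = 90.0 / 0.52 ≈ 173.076923
Number of dilutions = 3
Total DF = (90.0 / 0.52)^3 (full precision, rounded at the end) = 5184626.76

5184626.76


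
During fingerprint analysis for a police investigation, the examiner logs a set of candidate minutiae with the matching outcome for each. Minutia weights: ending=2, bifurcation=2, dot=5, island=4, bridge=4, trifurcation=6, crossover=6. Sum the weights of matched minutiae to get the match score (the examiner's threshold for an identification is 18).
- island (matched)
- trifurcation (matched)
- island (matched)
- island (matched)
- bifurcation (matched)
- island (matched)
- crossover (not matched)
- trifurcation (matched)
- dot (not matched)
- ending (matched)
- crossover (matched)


Weighted minutiae match score:
  island: matched, +4 (running total 4)
  trifurcation: matched, +6 (running total 10)
  island: matched, +4 (running total 14)
  island: matched, +4 (running total 18)
  bifurcation: matched, +2 (running total 20)
  island: matched, +4 (running total 24)
  crossover: not matched, +0
  trifurcation: matched, +6 (running total 30)
  dot: not matched, +0
  ending: matched, +2 (running total 32)
  crossover: matched, +6 (running total 38)
Total score = 38
Threshold = 18; verdict = identification

38


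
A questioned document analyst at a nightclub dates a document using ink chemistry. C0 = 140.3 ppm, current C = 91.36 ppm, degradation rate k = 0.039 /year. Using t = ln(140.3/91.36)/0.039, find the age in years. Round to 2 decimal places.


Document age estimation:
C0/C = 140.3 / 91.36 = 1.535683
ln(C0/C) = 0.428975
t = 0.428975 / 0.039 = 11.00 years

11.00


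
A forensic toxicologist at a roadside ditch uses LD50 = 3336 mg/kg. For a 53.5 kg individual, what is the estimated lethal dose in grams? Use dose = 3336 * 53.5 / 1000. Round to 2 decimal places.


Lethal dose calculation:
Lethal dose = LD50 * body_weight / 1000
= 3336 * 53.5 / 1000
= 178476 / 1000
= 178.48 g

178.48


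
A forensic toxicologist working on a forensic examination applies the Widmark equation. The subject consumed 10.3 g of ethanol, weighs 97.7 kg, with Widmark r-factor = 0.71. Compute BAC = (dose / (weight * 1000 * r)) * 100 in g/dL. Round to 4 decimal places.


Applying the Widmark formula:
BAC = (dose_g / (body_wt * 1000 * r)) * 100
Denominator = 97.7 * 1000 * 0.71 = 69367
BAC = (10.3 / 69367) * 100
BAC = 0.0148 g/dL

0.0148


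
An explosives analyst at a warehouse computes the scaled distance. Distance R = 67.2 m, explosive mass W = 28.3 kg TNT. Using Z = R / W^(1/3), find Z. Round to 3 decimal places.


Scaled distance calculation:
W^(1/3) = 28.3^(1/3) = 3.047395
Z = R / W^(1/3) = 67.2 / 3.047395
Z = 22.052 m/kg^(1/3)

22.052


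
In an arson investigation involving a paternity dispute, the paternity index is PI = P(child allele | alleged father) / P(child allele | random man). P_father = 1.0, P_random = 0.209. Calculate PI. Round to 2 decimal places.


Paternity Index calculation:
PI = P(allele|father) / P(allele|random)
PI = 1.0 / 0.209
PI = 4.78

4.78


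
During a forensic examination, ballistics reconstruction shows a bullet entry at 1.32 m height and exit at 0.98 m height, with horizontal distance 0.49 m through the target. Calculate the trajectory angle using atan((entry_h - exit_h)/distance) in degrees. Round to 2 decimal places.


Bullet trajectory angle:
Height difference = 1.32 - 0.98 = 0.34 m
angle = atan(0.34 / 0.49)
angle = atan(0.693878)
angle = 34.76 degrees

34.76


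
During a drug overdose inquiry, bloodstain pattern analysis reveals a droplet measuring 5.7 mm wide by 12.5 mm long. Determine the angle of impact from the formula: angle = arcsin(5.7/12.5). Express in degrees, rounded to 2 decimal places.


Blood spatter impact angle calculation:
width / length = 5.7 / 12.5 = 0.456
angle = arcsin(0.456)
angle = 27.13 degrees

27.13


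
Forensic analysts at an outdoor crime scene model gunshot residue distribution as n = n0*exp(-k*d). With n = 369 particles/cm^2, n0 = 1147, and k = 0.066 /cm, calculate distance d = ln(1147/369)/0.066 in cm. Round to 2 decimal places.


GSR distance calculation:
n0/n = 1147 / 369 = 3.108401
ln(n0/n) = 1.134108
d = 1.134108 / 0.066 = 17.18 cm

17.18


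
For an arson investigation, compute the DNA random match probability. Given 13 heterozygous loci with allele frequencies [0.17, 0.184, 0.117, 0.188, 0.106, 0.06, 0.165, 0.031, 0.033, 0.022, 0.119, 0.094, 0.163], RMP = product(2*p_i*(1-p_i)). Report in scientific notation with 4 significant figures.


Computing RMP for 13 loci:
Locus 1: 2 * 0.17 * 0.83 = 0.2822
Locus 2: 2 * 0.184 * 0.816 = 0.300288
Locus 3: 2 * 0.117 * 0.883 = 0.206622
Locus 4: 2 * 0.188 * 0.812 = 0.305312
Locus 5: 2 * 0.106 * 0.894 = 0.189528
Locus 6: 2 * 0.06 * 0.94 = 0.1128
Locus 7: 2 * 0.165 * 0.835 = 0.27555
Locus 8: 2 * 0.031 * 0.969 = 0.060078
Locus 9: 2 * 0.033 * 0.967 = 0.063822
Locus 10: 2 * 0.022 * 0.978 = 0.043032
Locus 11: 2 * 0.119 * 0.881 = 0.209678
Locus 12: 2 * 0.094 * 0.906 = 0.170328
Locus 13: 2 * 0.163 * 0.837 = 0.272862
RMP = 5.064e-11

5.064e-11


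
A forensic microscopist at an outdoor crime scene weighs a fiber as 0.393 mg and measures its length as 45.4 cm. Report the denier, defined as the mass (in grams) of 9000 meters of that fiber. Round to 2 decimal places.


Denier calculation:
Mass in grams = 0.393 mg / 1000 = 0.000393 g
Length in meters = 45.4 cm / 100 = 0.454 m
Linear density = mass / length = 0.000393 / 0.454 = 0.00086564 g/m
Denier = (g/m) * 9000 = 0.00086564 * 9000 = 7.79

7.79


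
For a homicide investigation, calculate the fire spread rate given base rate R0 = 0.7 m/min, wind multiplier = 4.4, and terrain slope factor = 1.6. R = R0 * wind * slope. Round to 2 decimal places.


Fire spread rate calculation:
R = R0 * wind_factor * slope_factor
= 0.7 * 4.4 * 1.6
= 3.08 * 1.6
= 4.93 m/min

4.93


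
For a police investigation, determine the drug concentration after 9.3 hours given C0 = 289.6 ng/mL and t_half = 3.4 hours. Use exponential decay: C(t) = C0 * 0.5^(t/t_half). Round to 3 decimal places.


Drug concentration decay:
Number of half-lives = t / t_half = 9.3 / 3.4 = 2.735294
Decay factor = 0.5^2.735294 = 0.1501739
C(t) = 289.6 * 0.1501739 = 43.490 ng/mL

43.490


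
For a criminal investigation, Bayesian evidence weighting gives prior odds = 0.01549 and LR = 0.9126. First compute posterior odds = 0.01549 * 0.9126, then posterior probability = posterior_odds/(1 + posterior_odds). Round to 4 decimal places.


Bayesian evidence evaluation:
Posterior odds = prior_odds * LR = 0.01549 * 0.9126 = 0.01413617
Posterior probability = posterior_odds / (1 + posterior_odds)
= 0.01413617 / (1 + 0.01413617)
= 0.01413617 / 1.01413617
= 0.0139

0.0139


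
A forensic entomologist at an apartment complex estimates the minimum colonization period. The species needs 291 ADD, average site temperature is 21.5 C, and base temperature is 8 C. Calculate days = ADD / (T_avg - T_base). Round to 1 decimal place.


Insect development time:
Effective temperature = avg_temp - T_base = 21.5 - 8 = 13.5 C
Days = ADD / effective_temp = 291 / 13.5 = 21.6 days

21.6


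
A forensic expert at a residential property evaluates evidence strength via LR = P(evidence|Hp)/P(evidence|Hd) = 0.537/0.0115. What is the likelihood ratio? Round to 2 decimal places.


Likelihood ratio calculation:
LR = P(E|Hp) / P(E|Hd)
LR = 0.537 / 0.0115
LR = 46.70

46.70


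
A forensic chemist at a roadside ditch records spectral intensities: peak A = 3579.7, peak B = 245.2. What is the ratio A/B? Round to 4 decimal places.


Spectral peak ratio:
Peak A = 3579.7 counts
Peak B = 245.2 counts
Ratio = 3579.7 / 245.2 = 14.5991

14.5991


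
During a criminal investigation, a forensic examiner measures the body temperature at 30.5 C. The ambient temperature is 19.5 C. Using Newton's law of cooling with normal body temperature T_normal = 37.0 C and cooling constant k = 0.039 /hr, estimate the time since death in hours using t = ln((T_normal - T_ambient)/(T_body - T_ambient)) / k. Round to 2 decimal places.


Using Newton's law of cooling:
t = ln((T_normal - T_ambient) / (T_body - T_ambient)) / k
T_normal - T_ambient = 17.5
T_body - T_ambient = 11.0
Ratio = 1.590909
ln(ratio) = 0.464306
t = 0.464306 / 0.039 = 11.91 hours

11.91


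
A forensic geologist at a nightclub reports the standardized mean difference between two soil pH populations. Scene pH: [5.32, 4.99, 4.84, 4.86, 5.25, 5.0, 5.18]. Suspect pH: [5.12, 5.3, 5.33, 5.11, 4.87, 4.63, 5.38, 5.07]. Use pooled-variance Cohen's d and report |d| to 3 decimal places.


Pooled-variance Cohen's d for soil pH comparison:
Scene mean = 35.44 / 7 = 5.062857
Suspect mean = 40.81 / 8 = 5.10125
Scene sample variance s_s^2 = 0.035824
Suspect sample variance s_c^2 = 0.063784
Pooled variance = ((n_s-1)*s_s^2 + (n_c-1)*s_c^2) / (n_s + n_c - 2) = 0.050879
Pooled SD = sqrt(0.050879) = 0.225564
Mean difference = -0.038393
|d| = |-0.038393| / 0.225564 = 0.170

0.170


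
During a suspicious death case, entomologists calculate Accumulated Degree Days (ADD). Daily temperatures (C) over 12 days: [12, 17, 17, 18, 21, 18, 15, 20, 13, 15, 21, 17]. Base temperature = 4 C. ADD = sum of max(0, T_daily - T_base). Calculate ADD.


Computing ADD day by day:
Day 1: max(0, 12 - 4) = 8
Day 2: max(0, 17 - 4) = 13
Day 3: max(0, 17 - 4) = 13
Day 4: max(0, 18 - 4) = 14
Day 5: max(0, 21 - 4) = 17
Day 6: max(0, 18 - 4) = 14
Day 7: max(0, 15 - 4) = 11
Day 8: max(0, 20 - 4) = 16
Day 9: max(0, 13 - 4) = 9
Day 10: max(0, 15 - 4) = 11
Day 11: max(0, 21 - 4) = 17
Day 12: max(0, 17 - 4) = 13
Total ADD = 156

156


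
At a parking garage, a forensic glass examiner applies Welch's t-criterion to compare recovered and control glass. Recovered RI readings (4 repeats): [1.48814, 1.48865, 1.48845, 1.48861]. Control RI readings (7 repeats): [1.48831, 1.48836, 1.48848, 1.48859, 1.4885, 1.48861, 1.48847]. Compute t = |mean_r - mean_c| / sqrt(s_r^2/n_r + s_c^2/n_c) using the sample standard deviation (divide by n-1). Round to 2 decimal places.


Welch's t-criterion for glass RI comparison:
Recovered mean = sum / n_r = 5.95385 / 4 = 1.4884625
Control mean = sum / n_c = 10.41932 / 7 = 1.4884743
Recovered sample variance s_r^2 = 5.36917e-08
Control sample variance s_c^2 = 1.20952e-08
Welch SE (unpooled) = sqrt(s_r^2/n_r + s_c^2/n_c) = sqrt(1.34229e-08 + 1.72789e-09) = sqrt(1.51508e-08) = 0.000123089
|mean_r - mean_c| = 1.17857e-05
t = 1.17857e-05 / 0.000123089 = 0.10

0.10


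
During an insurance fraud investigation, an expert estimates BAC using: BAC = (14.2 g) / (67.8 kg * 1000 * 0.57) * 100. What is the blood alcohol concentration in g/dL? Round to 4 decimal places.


Applying the Widmark formula:
BAC = (dose_g / (body_wt * 1000 * r)) * 100
Denominator = 67.8 * 1000 * 0.57 = 38646
BAC = (14.2 / 38646) * 100
BAC = 0.0367 g/dL

0.0367


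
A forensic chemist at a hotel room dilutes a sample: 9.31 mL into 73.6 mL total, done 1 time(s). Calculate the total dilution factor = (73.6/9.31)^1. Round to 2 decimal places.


Dilution factor calculation:
Single dilution = V_total / V_sample = 73.6 / 9.31 ≈ 7.905478
Number of dilutions = 1
Total DF = (73.6 / 9.31)^1 (full precision, rounded at the end) = 7.91

7.91


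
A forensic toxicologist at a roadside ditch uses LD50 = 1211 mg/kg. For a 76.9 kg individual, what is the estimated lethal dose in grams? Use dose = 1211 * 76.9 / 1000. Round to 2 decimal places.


Lethal dose calculation:
Lethal dose = LD50 * body_weight / 1000
= 1211 * 76.9 / 1000
= 93125.9 / 1000
= 93.13 g

93.13


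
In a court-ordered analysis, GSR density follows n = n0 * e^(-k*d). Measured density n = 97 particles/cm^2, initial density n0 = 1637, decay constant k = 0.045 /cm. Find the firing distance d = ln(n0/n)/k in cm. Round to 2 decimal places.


GSR distance calculation:
n0/n = 1637 / 97 = 16.876289
ln(n0/n) = 2.82591
d = 2.82591 / 0.045 = 62.80 cm

62.80


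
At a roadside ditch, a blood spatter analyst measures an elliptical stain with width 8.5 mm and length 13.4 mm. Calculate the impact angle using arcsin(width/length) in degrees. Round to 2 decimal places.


Blood spatter impact angle calculation:
width / length = 8.5 / 13.4 = 0.634328
angle = arcsin(0.634328)
angle = 39.37 degrees

39.37


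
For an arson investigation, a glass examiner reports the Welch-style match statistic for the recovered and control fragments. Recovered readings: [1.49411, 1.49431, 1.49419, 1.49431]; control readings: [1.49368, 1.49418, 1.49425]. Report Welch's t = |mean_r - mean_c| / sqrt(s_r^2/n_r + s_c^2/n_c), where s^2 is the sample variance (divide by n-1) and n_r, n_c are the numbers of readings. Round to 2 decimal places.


Welch's t-criterion for glass RI comparison:
Recovered mean = sum / n_r = 5.97692 / 4 = 1.49423
Control mean = sum / n_c = 4.48211 / 3 = 1.4940367
Recovered sample variance s_r^2 = 9.6e-09
Control sample variance s_c^2 = 9.66333e-08
Welch SE (unpooled) = sqrt(s_r^2/n_r + s_c^2/n_c) = sqrt(2.4e-09 + 3.22111e-08) = sqrt(3.46111e-08) = 0.000186041
|mean_r - mean_c| = 0.000193333
t = 0.000193333 / 0.000186041 = 1.04

1.04


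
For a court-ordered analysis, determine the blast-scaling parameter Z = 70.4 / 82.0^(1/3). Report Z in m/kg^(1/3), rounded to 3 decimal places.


Scaled distance calculation:
W^(1/3) = 82.0^(1/3) = 4.344481
Z = R / W^(1/3) = 70.4 / 4.344481
Z = 16.204 m/kg^(1/3)

16.204


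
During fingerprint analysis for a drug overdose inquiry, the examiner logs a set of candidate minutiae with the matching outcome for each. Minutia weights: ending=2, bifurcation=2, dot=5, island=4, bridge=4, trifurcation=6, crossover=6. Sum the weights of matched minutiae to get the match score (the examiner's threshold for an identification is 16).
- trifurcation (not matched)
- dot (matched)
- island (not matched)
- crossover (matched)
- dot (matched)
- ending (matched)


Weighted minutiae match score:
  trifurcation: not matched, +0
  dot: matched, +5 (running total 5)
  island: not matched, +0
  crossover: matched, +6 (running total 11)
  dot: matched, +5 (running total 16)
  ending: matched, +2 (running total 18)
Total score = 18
Threshold = 16; verdict = identification

18


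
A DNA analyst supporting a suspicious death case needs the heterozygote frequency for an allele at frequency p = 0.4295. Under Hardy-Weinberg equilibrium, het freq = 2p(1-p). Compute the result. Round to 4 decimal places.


Hardy-Weinberg heterozygote frequency:
q = 1 - p = 1 - 0.4295 = 0.5705
2pq = 2 * 0.4295 * 0.5705 = 0.4901

0.4901


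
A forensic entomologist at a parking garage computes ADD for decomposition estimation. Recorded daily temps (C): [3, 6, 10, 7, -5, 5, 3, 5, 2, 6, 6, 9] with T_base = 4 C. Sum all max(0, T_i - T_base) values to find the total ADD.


Computing ADD day by day:
Day 1: max(0, 3 - 4) = 0
Day 2: max(0, 6 - 4) = 2
Day 3: max(0, 10 - 4) = 6
Day 4: max(0, 7 - 4) = 3
Day 5: max(0, -5 - 4) = 0
Day 6: max(0, 5 - 4) = 1
Day 7: max(0, 3 - 4) = 0
Day 8: max(0, 5 - 4) = 1
Day 9: max(0, 2 - 4) = 0
Day 10: max(0, 6 - 4) = 2
Day 11: max(0, 6 - 4) = 2
Day 12: max(0, 9 - 4) = 5
Total ADD = 22

22


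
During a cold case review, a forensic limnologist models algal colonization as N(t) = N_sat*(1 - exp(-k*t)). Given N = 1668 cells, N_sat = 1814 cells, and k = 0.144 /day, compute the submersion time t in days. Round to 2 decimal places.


PMSI from diatom colonization curve:
N / N_sat = 1668 / 1814 = 0.919515
1 - N/N_sat = 0.080485
ln(1 - N/N_sat) = -2.519684
t = -ln(1 - N/N_sat) / k = -(-2.519684) / 0.144 = 17.50 days

17.50


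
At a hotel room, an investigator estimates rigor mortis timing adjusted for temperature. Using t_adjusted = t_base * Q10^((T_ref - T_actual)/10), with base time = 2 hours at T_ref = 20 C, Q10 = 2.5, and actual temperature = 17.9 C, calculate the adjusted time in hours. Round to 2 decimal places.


Rigor mortis time adjustment:
Exponent = (T_ref - T_actual) / 10 = (20 - 17.9) / 10 = 0.21
Q10 factor = 2.5^0.21 = 1.21218
t_adjusted = 2 * 1.21218 = 2.42 hours

2.42


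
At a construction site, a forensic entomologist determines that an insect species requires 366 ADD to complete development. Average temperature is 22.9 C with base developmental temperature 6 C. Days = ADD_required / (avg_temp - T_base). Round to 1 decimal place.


Insect development time:
Effective temperature = avg_temp - T_base = 22.9 - 6 = 16.9 C
Days = ADD / effective_temp = 366 / 16.9 = 21.7 days

21.7


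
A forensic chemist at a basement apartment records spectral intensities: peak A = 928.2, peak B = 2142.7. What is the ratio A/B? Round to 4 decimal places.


Spectral peak ratio:
Peak A = 928.2 counts
Peak B = 2142.7 counts
Ratio = 928.2 / 2142.7 = 0.4332

0.4332


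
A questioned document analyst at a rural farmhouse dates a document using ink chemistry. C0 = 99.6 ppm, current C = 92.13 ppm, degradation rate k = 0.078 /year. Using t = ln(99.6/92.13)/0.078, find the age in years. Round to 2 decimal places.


Document age estimation:
C0/C = 99.6 / 92.13 = 1.081081
ln(C0/C) = 0.077961
t = 0.077961 / 0.078 = 1.00 years

1.00


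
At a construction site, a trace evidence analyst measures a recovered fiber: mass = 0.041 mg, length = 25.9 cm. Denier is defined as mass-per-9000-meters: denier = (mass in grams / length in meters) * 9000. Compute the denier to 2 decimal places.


Denier calculation:
Mass in grams = 0.041 mg / 1000 = 0.000041 g
Length in meters = 25.9 cm / 100 = 0.259 m
Linear density = mass / length = 0.000041 / 0.259 = 0.0001583 g/m
Denier = (g/m) * 9000 = 0.0001583 * 9000 = 1.42

1.42


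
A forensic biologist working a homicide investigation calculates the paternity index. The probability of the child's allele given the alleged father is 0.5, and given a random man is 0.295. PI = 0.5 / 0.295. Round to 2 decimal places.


Paternity Index calculation:
PI = P(allele|father) / P(allele|random)
PI = 0.5 / 0.295
PI = 1.69

1.69
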